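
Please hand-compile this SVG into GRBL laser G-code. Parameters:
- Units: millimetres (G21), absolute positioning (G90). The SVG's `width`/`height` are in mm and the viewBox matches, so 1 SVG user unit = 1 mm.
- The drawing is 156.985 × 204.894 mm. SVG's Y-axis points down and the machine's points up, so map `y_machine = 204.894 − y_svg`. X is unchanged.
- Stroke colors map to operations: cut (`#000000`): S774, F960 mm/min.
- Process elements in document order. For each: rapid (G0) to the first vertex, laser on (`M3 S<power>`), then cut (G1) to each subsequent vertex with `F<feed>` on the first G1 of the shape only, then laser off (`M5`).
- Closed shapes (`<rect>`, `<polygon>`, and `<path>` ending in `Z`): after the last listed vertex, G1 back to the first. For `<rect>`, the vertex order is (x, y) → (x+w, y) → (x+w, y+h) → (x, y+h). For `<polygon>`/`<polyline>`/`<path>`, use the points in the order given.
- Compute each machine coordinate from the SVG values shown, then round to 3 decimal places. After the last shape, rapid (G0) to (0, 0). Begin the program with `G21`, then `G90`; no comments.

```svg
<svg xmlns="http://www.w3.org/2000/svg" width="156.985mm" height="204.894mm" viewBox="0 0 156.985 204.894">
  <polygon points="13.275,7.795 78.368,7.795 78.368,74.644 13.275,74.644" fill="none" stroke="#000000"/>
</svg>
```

G21
G90
G0 X13.275 Y197.099
M3 S774
G1 X78.368 Y197.099 F960
G1 X78.368 Y130.250
G1 X13.275 Y130.250
G1 X13.275 Y197.099
M5
G0 X0.000 Y0.000

viewBox `0 0 156.985 204.894` with mm width/height → 1 unit = 1 mm. Flip: y_m = 204.894 − y_svg.

**Shape 1** — `<polygon>` rectangle, stroke `#000000` → cut (S774, F960). Machine vertices: (13.275,197.099) → (78.368,197.099) → (78.368,130.250) → (13.275,130.250) → (13.275,197.099). Closed: final G1 returns to the first vertex.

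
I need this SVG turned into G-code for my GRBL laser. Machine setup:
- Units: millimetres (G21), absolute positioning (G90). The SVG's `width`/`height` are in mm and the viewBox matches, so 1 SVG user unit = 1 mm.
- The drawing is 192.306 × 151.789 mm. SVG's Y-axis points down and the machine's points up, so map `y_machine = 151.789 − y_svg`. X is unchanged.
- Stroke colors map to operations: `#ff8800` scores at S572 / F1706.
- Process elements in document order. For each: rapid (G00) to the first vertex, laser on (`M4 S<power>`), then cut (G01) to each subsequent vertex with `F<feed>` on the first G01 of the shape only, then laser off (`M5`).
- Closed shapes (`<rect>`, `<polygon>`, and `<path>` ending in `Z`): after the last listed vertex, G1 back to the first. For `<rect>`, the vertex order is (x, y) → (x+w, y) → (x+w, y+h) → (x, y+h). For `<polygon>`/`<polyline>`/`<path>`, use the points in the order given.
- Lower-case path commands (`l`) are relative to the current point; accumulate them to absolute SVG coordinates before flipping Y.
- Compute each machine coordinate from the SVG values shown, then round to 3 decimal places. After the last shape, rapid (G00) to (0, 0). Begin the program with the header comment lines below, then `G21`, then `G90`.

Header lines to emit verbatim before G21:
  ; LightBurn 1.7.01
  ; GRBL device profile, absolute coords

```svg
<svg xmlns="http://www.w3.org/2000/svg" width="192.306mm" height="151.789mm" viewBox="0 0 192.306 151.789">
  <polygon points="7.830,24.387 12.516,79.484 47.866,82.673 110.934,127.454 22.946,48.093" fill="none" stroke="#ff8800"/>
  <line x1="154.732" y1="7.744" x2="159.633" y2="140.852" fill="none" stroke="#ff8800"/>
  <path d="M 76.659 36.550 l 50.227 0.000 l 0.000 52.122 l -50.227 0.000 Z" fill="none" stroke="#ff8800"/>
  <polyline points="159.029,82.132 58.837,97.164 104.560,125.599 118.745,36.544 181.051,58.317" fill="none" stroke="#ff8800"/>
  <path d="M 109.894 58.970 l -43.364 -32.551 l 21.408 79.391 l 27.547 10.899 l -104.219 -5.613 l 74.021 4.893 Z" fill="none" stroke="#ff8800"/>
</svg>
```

; LightBurn 1.7.01
; GRBL device profile, absolute coords
G21
G90
G00 X7.830 Y127.402
M4 S572
G01 X12.516 Y72.305 F1706
G01 X47.866 Y69.116
G01 X110.934 Y24.335
G01 X22.946 Y103.696
G01 X7.830 Y127.402
M5
G00 X154.732 Y144.045
M4 S572
G01 X159.633 Y10.937 F1706
M5
G00 X76.659 Y115.239
M4 S572
G01 X126.886 Y115.239 F1706
G01 X126.886 Y63.117
G01 X76.659 Y63.117
G01 X76.659 Y115.239
M5
G00 X159.029 Y69.657
M4 S572
G01 X58.837 Y54.625 F1706
G01 X104.560 Y26.190
G01 X118.745 Y115.245
G01 X181.051 Y93.472
M5
G00 X109.894 Y92.819
M4 S572
G01 X66.530 Y125.370 F1706
G01 X87.938 Y45.979
G01 X115.485 Y35.080
G01 X11.266 Y40.693
G01 X85.287 Y35.800
G01 X109.894 Y92.819
M5
G00 X0.000 Y0.000

Since the viewBox matches the mm dimensions, user units are millimetres directly. The only transform is the Y-flip y_m = 151.789 − y_svg.

Shape 1 is a closed polygon drawn with `<polygon>`. Its stroke #ff8800 means score at S572, F1706. After flipping Y the toolpath is (7.830,127.402) → (12.516,72.305) → (47.866,69.116) → (110.934,24.335) → (22.946,103.696) → (7.830,127.402), returning to the start.

Shape 2 is a line segment drawn with `<line>`. Its stroke #ff8800 means score at S572, F1706. After flipping Y the toolpath is (154.732,144.045) → (159.633,10.937).

Shape 3 is a rectangle drawn with `<path>`. Its stroke #ff8800 means score at S572, F1706. After flipping Y the toolpath is (76.659,115.239) → (126.886,115.239) → (126.886,63.117) → (76.659,63.117) → (76.659,115.239), returning to the start.

Shape 4 is a open polyline drawn with `<polyline>`. Its stroke #ff8800 means score at S572, F1706. After flipping Y the toolpath is (159.029,69.657) → (58.837,54.625) → (104.560,26.190) → (118.745,115.245) → (181.051,93.472).

Shape 5 is a closed polygon drawn with `<path>`. Its stroke #ff8800 means score at S572, F1706. After flipping Y the toolpath is (109.894,92.819) → (66.530,125.370) → (87.938,45.979) → (115.485,35.080) → (11.266,40.693) → (85.287,35.800) → (109.894,92.819), returning to the start.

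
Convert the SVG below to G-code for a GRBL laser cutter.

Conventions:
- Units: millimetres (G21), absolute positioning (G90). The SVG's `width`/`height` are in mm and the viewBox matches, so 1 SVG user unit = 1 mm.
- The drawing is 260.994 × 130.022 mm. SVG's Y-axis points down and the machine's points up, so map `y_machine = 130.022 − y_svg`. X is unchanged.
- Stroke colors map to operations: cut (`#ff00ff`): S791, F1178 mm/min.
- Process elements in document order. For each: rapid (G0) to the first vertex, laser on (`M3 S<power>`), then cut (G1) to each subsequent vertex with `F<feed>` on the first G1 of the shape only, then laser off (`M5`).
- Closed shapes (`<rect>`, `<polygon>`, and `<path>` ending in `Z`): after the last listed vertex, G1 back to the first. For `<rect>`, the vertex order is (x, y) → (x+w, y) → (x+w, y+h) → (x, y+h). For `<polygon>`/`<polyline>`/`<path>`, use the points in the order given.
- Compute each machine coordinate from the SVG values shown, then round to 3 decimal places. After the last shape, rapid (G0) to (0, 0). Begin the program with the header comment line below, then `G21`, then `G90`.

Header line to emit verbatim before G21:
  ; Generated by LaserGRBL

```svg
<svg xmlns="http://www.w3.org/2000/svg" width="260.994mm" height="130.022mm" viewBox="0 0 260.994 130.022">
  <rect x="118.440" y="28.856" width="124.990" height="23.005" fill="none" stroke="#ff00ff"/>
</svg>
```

; Generated by LaserGRBL
G21
G90
G0 X118.440 Y101.166
M3 S791
G1 X243.430 Y101.166 F1178
G1 X243.430 Y78.161
G1 X118.440 Y78.161
G1 X118.440 Y101.166
M5
G0 X0.000 Y0.000

1 u = 1 mm; y_m = 130.022 − y.

[1] `<rect>` rectangle, #ff00ff→cut S791 F1178: (118.440,101.166) → (243.430,101.166) → (243.430,78.161) → (118.440,78.161) → (118.440,101.166) (closed)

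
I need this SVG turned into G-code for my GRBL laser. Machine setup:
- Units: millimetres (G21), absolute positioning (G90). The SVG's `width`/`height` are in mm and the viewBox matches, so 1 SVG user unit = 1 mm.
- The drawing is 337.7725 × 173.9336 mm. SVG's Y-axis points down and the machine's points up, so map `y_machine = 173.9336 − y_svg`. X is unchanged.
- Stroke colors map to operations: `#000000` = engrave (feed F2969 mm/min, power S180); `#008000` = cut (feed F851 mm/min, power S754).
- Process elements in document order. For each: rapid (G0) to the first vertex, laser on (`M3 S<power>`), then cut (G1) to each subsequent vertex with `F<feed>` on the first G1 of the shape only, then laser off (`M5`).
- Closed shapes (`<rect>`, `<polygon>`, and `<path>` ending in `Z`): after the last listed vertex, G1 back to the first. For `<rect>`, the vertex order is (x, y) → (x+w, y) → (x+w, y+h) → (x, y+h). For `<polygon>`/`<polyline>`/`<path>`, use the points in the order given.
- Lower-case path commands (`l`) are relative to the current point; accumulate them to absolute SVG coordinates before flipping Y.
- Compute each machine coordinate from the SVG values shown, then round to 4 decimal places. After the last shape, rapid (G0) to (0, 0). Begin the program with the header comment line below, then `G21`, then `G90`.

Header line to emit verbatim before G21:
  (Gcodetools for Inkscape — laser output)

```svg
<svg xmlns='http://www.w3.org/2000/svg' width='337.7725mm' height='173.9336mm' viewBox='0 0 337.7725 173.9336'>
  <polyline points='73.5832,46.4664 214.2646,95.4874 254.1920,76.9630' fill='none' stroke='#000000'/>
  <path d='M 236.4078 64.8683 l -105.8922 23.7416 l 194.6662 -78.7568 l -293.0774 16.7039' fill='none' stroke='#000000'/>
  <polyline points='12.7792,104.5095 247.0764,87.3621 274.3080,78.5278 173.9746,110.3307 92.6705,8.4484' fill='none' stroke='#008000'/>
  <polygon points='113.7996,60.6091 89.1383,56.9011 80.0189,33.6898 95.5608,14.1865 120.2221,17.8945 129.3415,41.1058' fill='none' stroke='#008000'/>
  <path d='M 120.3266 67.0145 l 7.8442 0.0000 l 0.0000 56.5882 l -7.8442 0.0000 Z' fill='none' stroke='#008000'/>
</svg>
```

Since the viewBox matches the mm dimensions, user units are millimetres directly. The only transform is the Y-flip y_m = 173.9336 − y_svg.

Shape 1 is a open polyline drawn with `<polyline>`. Its stroke #000000 means engrave at S180, F2969. After flipping Y the toolpath is (73.5832,127.4672) → (214.2646,78.4462) → (254.1920,96.9706).

Shape 2 is a open polyline drawn with `<path>`. Its stroke #000000 means engrave at S180, F2969. After flipping Y the toolpath is (236.4078,109.0653) → (130.5156,85.3237) → (325.1818,164.0805) → (32.1044,147.3766).

Shape 3 is a open polyline drawn with `<polyline>`. Its stroke #008000 means cut at S754, F851. After flipping Y the toolpath is (12.7792,69.4241) → (247.0764,86.5715) → (274.3080,95.4058) → (173.9746,63.6029) → (92.6705,165.4852).

Shape 4 is a regular polygon drawn with `<polygon>`. Its stroke #008000 means cut at S754, F851. After flipping Y the toolpath is (113.7996,113.3245) → (89.1383,117.0325) → (80.0189,140.2438) → (95.5608,159.7471) → (120.2221,156.0391) → (129.3415,132.8278) → (113.7996,113.3245), returning to the start.

Shape 5 is a rectangle drawn with `<path>`. Its stroke #008000 means cut at S754, F851. After flipping Y the toolpath is (120.3266,106.9191) → (128.1708,106.9191) → (128.1708,50.3309) → (120.3266,50.3309) → (120.3266,106.9191), returning to the start.

(Gcodetools for Inkscape — laser output)
G21
G90
G0 X73.5832 Y127.4672
M3 S180
G1 X214.2646 Y78.4462 F2969
G1 X254.1920 Y96.9706
M5
G0 X236.4078 Y109.0653
M3 S180
G1 X130.5156 Y85.3237 F2969
G1 X325.1818 Y164.0805
G1 X32.1044 Y147.3766
M5
G0 X12.7792 Y69.4241
M3 S754
G1 X247.0764 Y86.5715 F851
G1 X274.3080 Y95.4058
G1 X173.9746 Y63.6029
G1 X92.6705 Y165.4852
M5
G0 X113.7996 Y113.3245
M3 S754
G1 X89.1383 Y117.0325 F851
G1 X80.0189 Y140.2438
G1 X95.5608 Y159.7471
G1 X120.2221 Y156.0391
G1 X129.3415 Y132.8278
G1 X113.7996 Y113.3245
M5
G0 X120.3266 Y106.9191
M3 S754
G1 X128.1708 Y106.9191 F851
G1 X128.1708 Y50.3309
G1 X120.3266 Y50.3309
G1 X120.3266 Y106.9191
M5
G0 X0.0000 Y0.0000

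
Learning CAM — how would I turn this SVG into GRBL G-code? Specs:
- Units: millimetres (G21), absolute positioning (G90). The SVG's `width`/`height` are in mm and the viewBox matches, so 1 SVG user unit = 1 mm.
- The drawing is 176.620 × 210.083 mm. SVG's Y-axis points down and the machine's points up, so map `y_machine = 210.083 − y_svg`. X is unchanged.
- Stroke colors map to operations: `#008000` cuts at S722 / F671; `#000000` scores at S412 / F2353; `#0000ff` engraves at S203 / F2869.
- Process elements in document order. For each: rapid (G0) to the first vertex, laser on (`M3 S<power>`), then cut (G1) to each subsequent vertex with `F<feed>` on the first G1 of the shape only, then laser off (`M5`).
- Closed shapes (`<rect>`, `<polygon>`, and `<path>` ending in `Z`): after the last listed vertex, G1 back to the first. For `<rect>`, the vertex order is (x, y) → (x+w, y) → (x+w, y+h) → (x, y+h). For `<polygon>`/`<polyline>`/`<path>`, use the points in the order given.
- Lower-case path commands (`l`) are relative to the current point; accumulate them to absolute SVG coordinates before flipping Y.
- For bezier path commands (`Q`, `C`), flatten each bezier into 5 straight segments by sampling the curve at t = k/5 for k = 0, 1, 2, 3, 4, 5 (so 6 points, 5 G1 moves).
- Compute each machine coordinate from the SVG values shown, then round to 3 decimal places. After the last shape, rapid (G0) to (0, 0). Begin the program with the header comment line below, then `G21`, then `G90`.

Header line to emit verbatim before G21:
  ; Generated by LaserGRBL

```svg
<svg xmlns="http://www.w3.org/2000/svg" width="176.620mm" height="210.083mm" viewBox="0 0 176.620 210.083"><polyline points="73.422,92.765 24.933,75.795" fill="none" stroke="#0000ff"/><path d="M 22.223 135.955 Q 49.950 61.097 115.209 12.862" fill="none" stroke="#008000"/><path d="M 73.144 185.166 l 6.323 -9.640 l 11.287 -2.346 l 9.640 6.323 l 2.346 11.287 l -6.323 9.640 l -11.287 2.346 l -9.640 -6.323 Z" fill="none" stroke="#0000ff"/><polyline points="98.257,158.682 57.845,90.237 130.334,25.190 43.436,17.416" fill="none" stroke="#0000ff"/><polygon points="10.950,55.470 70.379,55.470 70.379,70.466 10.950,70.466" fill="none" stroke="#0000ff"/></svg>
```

1 u = 1 mm; y_m = 210.083 − y.

[1] `<polyline>` line segment, #0000ff→engrave S203 F2869: (73.422,117.318) → (24.933,134.288)

[2] `<path>` quadratic bezier, #008000→cut S722 F671: (22.223,74.128) → (34.815,103.006) → (50.410,129.755) → (69.007,154.373) → (90.607,176.862) → (115.209,197.221)

[3] `<path>` regular polygon, #0000ff→engrave S203 F2869: (73.144,24.917) → (79.467,34.557) → (90.754,36.903) → (100.394,30.580) → (102.740,19.293) → (96.417,9.653) → (85.130,7.307) → (75.490,13.630) → (73.144,24.917) (closed)

[4] `<polyline>` open polyline, #0000ff→engrave S203 F2869: (98.257,51.401) → (57.845,119.846) → (130.334,184.893) → (43.436,192.667)

[5] `<polygon>` rectangle, #0000ff→engrave S203 F2869: (10.950,154.613) → (70.379,154.613) → (70.379,139.617) → (10.950,139.617) → (10.950,154.613) (closed)

; Generated by LaserGRBL
G21
G90
G0 X73.422 Y117.318
M3 S203
G1 X24.933 Y134.288 F2869
M5
G0 X22.223 Y74.128
M3 S722
G1 X34.815 Y103.006 F671
G1 X50.410 Y129.755
G1 X69.007 Y154.373
G1 X90.607 Y176.862
G1 X115.209 Y197.221
M5
G0 X73.144 Y24.917
M3 S203
G1 X79.467 Y34.557 F2869
G1 X90.754 Y36.903
G1 X100.394 Y30.580
G1 X102.740 Y19.293
G1 X96.417 Y9.653
G1 X85.130 Y7.307
G1 X75.490 Y13.630
G1 X73.144 Y24.917
M5
G0 X98.257 Y51.401
M3 S203
G1 X57.845 Y119.846 F2869
G1 X130.334 Y184.893
G1 X43.436 Y192.667
M5
G0 X10.950 Y154.613
M3 S203
G1 X70.379 Y154.613 F2869
G1 X70.379 Y139.617
G1 X10.950 Y139.617
G1 X10.950 Y154.613
M5
G0 X0.000 Y0.000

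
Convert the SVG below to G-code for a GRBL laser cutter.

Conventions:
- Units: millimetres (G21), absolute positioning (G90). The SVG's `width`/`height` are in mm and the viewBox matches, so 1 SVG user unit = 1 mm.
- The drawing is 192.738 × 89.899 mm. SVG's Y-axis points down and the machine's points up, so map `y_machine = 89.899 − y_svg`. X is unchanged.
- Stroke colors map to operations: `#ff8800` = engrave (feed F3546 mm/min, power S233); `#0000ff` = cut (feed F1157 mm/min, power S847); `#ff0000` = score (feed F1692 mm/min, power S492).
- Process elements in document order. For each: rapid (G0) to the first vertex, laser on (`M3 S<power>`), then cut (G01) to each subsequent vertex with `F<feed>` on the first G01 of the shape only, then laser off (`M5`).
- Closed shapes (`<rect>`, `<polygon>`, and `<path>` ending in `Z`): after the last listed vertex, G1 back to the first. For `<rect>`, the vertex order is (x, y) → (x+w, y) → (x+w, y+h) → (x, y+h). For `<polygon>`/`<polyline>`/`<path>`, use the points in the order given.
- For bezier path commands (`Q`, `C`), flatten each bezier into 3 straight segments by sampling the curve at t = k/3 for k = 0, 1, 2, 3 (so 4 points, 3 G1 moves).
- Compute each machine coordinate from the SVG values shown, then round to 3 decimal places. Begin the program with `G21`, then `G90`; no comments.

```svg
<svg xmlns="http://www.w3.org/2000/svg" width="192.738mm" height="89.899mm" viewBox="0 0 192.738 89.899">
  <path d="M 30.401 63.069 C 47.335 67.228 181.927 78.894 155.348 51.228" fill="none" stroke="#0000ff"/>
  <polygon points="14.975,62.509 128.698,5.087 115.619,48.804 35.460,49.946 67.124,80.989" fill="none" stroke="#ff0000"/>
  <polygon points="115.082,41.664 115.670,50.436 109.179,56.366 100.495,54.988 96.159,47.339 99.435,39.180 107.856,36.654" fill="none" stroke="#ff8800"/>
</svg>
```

G21
G90
G0 X30.401 Y26.830
M3 S847
G01 X76.227 Y21.903 F1157
G01 X138.530 Y22.381
G01 X155.348 Y38.671
M5
G0 X14.975 Y27.390
M3 S492
G01 X128.698 Y84.812 F1692
G01 X115.619 Y41.095
G01 X35.460 Y39.953
G01 X67.124 Y8.910
G01 X14.975 Y27.390
M5
G0 X115.082 Y48.235
M3 S233
G01 X115.670 Y39.463 F3546
G01 X109.179 Y33.533
G01 X100.495 Y34.911
G01 X96.159 Y42.560
G01 X99.435 Y50.719
G01 X107.856 Y53.245
G01 X115.082 Y48.235
M5

viewBox `0 0 192.738 89.899` with mm width/height → 1 unit = 1 mm. Flip: y_m = 89.899 − y_svg.

**Shape 1** — `<path>` cubic bezier, stroke `#0000ff` → cut (S847, F1157). Control points (SVG): P0=(30.401,63.069), P1=(47.335,67.228), P2=(181.927,78.894), P3=(155.348,51.228); sampled at t=k/3. Machine vertices: (30.401,26.830) → (76.227,21.903) → (138.530,22.381) → (155.348,38.671). Open path.

**Shape 2** — `<polygon>` closed polygon, stroke `#ff0000` → score (S492, F1692). Machine vertices: (14.975,27.390) → (128.698,84.812) → (115.619,41.095) → (35.460,39.953) → (67.124,8.910) → (14.975,27.390). Closed: final G1 returns to the first vertex.

**Shape 3** — `<polygon>` regular polygon, stroke `#ff8800` → engrave (S233, F3546). Machine vertices: (115.082,48.235) → (115.670,39.463) → (109.179,33.533) → (100.495,34.911) → (96.159,42.560) → (99.435,50.719) → (107.856,53.245) → (115.082,48.235). Closed: final G1 returns to the first vertex.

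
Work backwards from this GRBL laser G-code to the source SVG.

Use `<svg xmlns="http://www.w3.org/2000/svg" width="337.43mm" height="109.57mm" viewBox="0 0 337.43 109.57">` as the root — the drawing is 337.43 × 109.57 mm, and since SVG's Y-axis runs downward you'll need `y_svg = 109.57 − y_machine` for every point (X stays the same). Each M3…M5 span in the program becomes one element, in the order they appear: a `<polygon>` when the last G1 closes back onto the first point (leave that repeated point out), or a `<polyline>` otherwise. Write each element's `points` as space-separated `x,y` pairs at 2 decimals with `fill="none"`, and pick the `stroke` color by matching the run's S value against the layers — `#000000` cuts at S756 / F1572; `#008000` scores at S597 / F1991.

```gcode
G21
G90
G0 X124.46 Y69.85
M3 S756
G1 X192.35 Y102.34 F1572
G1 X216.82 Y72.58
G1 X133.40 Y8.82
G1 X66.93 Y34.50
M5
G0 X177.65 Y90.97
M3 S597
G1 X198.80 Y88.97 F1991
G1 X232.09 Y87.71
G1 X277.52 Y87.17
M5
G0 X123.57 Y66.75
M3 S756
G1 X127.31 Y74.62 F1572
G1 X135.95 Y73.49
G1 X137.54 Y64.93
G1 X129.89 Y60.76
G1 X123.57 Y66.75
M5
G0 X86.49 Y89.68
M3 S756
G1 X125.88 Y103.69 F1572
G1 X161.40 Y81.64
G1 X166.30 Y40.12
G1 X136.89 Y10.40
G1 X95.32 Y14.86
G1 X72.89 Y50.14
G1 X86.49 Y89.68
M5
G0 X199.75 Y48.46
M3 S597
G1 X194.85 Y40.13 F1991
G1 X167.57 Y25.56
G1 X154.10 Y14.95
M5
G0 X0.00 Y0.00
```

<svg xmlns="http://www.w3.org/2000/svg" width="337.43mm" height="109.57mm" viewBox="0 0 337.43 109.57">
  <polyline points="124.46,39.72 192.35,7.23 216.82,36.99 133.40,100.75 66.93,75.07" fill="none" stroke="#000000"/>
  <polyline points="177.65,18.60 198.80,20.60 232.09,21.86 277.52,22.40" fill="none" stroke="#008000"/>
  <polygon points="123.57,42.82 127.31,34.95 135.95,36.08 137.54,44.64 129.89,48.81" fill="none" stroke="#000000"/>
  <polygon points="86.49,19.89 125.88,5.88 161.40,27.93 166.30,69.45 136.89,99.17 95.32,94.71 72.89,59.43" fill="none" stroke="#000000"/>
  <polyline points="199.75,61.11 194.85,69.44 167.57,84.01 154.10,94.62" fill="none" stroke="#008000"/>
</svg>

y_svg = 109.57 − y_m.

[1] S756→`#000000` (cut); open run; points: 124.46,39.72 192.35,7.23 216.82,36.99 133.40,100.75 66.93,75.07

[2] S597→`#008000` (score); open run; points: 177.65,18.60 198.80,20.60 232.09,21.86 277.52,22.40

[3] S756→`#000000` (cut); closed run; points: 123.57,42.82 127.31,34.95 135.95,36.08 137.54,44.64 129.89,48.81

[4] S756→`#000000` (cut); closed run; points: 86.49,19.89 125.88,5.88 161.40,27.93 166.30,69.45 136.89,99.17 95.32,94.71 72.89,59.43

[5] S597→`#008000` (score); open run; points: 199.75,61.11 194.85,69.44 167.57,84.01 154.10,94.62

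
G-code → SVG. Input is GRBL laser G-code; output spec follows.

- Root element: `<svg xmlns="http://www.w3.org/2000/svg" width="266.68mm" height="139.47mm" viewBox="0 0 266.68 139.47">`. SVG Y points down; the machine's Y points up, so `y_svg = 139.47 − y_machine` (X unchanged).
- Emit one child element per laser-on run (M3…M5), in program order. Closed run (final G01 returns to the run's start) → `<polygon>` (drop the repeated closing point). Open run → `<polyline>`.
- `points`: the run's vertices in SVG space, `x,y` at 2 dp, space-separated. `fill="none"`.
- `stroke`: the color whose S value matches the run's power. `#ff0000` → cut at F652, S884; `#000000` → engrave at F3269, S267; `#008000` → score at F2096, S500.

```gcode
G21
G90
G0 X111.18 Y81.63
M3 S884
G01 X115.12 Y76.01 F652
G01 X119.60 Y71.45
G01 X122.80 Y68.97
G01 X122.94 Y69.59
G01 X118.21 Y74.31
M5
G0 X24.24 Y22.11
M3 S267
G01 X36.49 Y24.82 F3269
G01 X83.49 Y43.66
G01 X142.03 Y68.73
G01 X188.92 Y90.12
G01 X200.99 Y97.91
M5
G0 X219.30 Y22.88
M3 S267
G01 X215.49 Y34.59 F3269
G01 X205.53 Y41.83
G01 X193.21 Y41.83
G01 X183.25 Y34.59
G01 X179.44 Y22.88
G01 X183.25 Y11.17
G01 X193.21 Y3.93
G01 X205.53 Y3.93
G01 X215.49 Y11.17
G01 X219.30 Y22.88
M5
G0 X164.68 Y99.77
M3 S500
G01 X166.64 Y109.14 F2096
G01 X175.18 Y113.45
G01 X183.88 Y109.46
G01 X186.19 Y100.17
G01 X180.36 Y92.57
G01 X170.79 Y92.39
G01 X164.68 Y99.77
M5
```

Machine Y-up, SVG Y-down with viewBox height 139.47, so y_svg = 139.47 − y_machine; X carries over.

Run 1: the run's S884 means `#ff0000` (cut). The run is open, so emit a `<polyline>` with points (Y-flipped): 111.18,57.84 115.12,63.46 119.60,68.02 122.80,70.50 122.94,69.88 118.21,65.16.

Run 2: the run's S267 means `#000000` (engrave). The run is open, so emit a `<polyline>` with points (Y-flipped): 24.24,117.36 36.49,114.65 83.49,95.81 142.03,70.74 188.92,49.35 200.99,41.56.

Run 3: the run's S267 means `#000000` (engrave). The run returns to its start, so emit a `<polygon>` with points (Y-flipped): 219.30,116.59 215.49,104.88 205.53,97.64 193.21,97.64 183.25,104.88 179.44,116.59 183.25,128.30 193.21,135.54 205.53,135.54 215.49,128.30.

Run 4: S500 ⇒ score layer `#008000`. The run returns to its start, so emit a `<polygon>` with points (Y-flipped): 164.68,39.70 166.64,30.33 175.18,26.02 183.88,30.01 186.19,39.30 180.36,46.90 170.79,47.08.

<svg xmlns="http://www.w3.org/2000/svg" width="266.68mm" height="139.47mm" viewBox="0 0 266.68 139.47">
  <polyline points="111.18,57.84 115.12,63.46 119.60,68.02 122.80,70.50 122.94,69.88 118.21,65.16" fill="none" stroke="#ff0000"/>
  <polyline points="24.24,117.36 36.49,114.65 83.49,95.81 142.03,70.74 188.92,49.35 200.99,41.56" fill="none" stroke="#000000"/>
  <polygon points="219.30,116.59 215.49,104.88 205.53,97.64 193.21,97.64 183.25,104.88 179.44,116.59 183.25,128.30 193.21,135.54 205.53,135.54 215.49,128.30" fill="none" stroke="#000000"/>
  <polygon points="164.68,39.70 166.64,30.33 175.18,26.02 183.88,30.01 186.19,39.30 180.36,46.90 170.79,47.08" fill="none" stroke="#008000"/>
</svg>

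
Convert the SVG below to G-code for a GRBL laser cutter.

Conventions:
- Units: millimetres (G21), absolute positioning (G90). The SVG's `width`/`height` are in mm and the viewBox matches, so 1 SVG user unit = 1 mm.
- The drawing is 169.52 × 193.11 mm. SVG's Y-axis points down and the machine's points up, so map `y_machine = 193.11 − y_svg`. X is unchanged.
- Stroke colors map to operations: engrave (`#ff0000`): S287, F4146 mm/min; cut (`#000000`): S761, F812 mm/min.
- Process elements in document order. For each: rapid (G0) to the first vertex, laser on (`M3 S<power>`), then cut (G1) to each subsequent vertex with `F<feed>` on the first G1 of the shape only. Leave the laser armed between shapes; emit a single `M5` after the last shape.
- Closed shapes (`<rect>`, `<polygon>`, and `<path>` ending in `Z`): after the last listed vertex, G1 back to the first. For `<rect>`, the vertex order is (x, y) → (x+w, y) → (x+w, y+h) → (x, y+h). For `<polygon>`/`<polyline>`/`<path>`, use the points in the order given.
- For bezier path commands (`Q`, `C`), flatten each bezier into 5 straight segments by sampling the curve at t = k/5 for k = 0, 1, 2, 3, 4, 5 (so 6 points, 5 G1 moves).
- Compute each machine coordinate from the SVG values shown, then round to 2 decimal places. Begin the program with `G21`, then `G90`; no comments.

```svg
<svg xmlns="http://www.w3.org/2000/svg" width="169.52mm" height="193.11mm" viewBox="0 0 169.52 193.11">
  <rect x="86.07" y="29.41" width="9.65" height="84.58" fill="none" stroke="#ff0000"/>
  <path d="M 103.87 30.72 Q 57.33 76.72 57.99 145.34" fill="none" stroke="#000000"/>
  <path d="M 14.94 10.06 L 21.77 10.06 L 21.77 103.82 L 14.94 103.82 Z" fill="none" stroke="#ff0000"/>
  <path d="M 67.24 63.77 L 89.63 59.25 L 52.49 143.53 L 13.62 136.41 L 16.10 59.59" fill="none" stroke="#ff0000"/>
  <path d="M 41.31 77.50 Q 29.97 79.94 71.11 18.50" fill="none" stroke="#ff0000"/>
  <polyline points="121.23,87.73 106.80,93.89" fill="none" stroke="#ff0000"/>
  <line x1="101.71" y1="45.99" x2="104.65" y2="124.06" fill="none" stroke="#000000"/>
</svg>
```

1 u = 1 mm; y_m = 193.11 − y.

[1] `<rect>` rectangle, #ff0000→engrave S287 F4146: (86.07,163.70) → (95.72,163.70) → (95.72,79.12) → (86.07,79.12) → (86.07,163.70) (closed)

[2] `<path>` quadratic bezier, #000000→cut S761 F812: (103.87,162.39) → (87.14,143.09) → (74.19,121.97) → (65.01,99.05) → (59.61,74.31) → (57.99,47.77)

[3] `<path>` rectangle, #ff0000→engrave S287 F4146: (14.94,183.05) → (21.77,183.05) → (21.77,89.29) → (14.94,89.29) → (14.94,183.05) (closed)

[4] `<path>` open polyline, #ff0000→engrave S287 F4146: (67.24,129.34) → (89.63,133.86) → (52.49,49.58) → (13.62,56.70) → (16.10,133.52)

[5] `<path>` quadratic bezier, #ff0000→engrave S287 F4146: (41.31,115.61) → (38.87,117.19) → (40.63,123.88) → (46.59,135.68) → (56.75,152.59) → (71.11,174.61)

[6] `<polyline>` line segment, #ff0000→engrave S287 F4146: (121.23,105.38) → (106.80,99.22)

[7] `<line>` line segment, #000000→cut S761 F812: (101.71,147.12) → (104.65,69.05)

G21
G90
G0 X86.07 Y163.70
M3 S287
G1 X95.72 Y163.70 F4146
G1 X95.72 Y79.12
G1 X86.07 Y79.12
G1 X86.07 Y163.70
G0 X103.87 Y162.39
M3 S761
G1 X87.14 Y143.09 F812
G1 X74.19 Y121.97
G1 X65.01 Y99.05
G1 X59.61 Y74.31
G1 X57.99 Y47.77
G0 X14.94 Y183.05
M3 S287
G1 X21.77 Y183.05 F4146
G1 X21.77 Y89.29
G1 X14.94 Y89.29
G1 X14.94 Y183.05
G0 X67.24 Y129.34
M3 S287
G1 X89.63 Y133.86 F4146
G1 X52.49 Y49.58
G1 X13.62 Y56.70
G1 X16.10 Y133.52
G0 X41.31 Y115.61
M3 S287
G1 X38.87 Y117.19 F4146
G1 X40.63 Y123.88
G1 X46.59 Y135.68
G1 X56.75 Y152.59
G1 X71.11 Y174.61
G0 X121.23 Y105.38
M3 S287
G1 X106.80 Y99.22 F4146
G0 X101.71 Y147.12
M3 S761
G1 X104.65 Y69.05 F812
M5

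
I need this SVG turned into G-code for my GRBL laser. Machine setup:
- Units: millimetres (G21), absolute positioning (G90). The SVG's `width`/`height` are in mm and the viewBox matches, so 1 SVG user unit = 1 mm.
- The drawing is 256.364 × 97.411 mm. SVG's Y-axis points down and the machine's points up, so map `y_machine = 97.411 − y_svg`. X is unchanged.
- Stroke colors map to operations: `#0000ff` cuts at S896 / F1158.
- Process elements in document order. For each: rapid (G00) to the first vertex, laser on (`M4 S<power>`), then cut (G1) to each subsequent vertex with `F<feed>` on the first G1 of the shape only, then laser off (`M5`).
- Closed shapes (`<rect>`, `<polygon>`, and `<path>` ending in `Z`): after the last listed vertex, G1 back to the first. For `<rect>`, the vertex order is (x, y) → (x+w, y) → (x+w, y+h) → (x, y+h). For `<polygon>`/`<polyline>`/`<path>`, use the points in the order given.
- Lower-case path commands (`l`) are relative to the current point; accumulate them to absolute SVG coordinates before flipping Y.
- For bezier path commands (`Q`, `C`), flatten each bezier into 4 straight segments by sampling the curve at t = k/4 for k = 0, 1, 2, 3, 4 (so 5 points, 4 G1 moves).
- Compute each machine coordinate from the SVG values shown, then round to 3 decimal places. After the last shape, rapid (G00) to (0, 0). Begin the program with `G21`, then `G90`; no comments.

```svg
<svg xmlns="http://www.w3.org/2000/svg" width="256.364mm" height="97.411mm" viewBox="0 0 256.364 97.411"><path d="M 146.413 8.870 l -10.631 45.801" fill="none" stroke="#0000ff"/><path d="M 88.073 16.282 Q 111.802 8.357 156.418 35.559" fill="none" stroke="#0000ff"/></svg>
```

1 u = 1 mm; y_m = 97.411 − y.

[1] `<path>` line segment, #0000ff→cut S896 F1158: (146.413,88.541) → (135.782,42.740)

[2] `<path>` quadratic bezier, #0000ff→cut S896 F1158: (88.073,81.129) → (101.243,82.896) → (117.024,80.272) → (135.415,73.258) → (156.418,61.852)

G21
G90
G00 X146.413 Y88.541
M4 S896
G1 X135.782 Y42.740 F1158
M5
G00 X88.073 Y81.129
M4 S896
G1 X101.243 Y82.896 F1158
G1 X117.024 Y80.272
G1 X135.415 Y73.258
G1 X156.418 Y61.852
M5
G00 X0.000 Y0.000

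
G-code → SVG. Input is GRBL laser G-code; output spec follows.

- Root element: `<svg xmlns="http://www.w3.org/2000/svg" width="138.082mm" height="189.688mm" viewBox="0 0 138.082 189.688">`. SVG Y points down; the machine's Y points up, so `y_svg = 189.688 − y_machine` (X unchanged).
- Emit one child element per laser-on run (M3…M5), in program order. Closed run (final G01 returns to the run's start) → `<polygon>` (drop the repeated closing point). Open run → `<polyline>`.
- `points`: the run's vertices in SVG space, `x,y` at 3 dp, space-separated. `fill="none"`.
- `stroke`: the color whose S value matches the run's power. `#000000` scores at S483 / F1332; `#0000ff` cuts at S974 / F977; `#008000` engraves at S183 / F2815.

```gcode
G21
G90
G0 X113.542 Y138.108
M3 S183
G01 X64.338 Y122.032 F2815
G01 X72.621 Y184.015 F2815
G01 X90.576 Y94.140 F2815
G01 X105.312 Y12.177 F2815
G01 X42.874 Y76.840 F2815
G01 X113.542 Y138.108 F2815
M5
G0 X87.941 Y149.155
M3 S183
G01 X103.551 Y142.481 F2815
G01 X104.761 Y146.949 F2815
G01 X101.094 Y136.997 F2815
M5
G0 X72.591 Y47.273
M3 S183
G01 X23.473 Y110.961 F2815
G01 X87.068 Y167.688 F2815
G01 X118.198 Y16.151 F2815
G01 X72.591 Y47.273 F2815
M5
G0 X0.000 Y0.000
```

<svg xmlns="http://www.w3.org/2000/svg" width="138.082mm" height="189.688mm" viewBox="0 0 138.082 189.688">
  <polygon points="113.542,51.580 64.338,67.656 72.621,5.673 90.576,95.548 105.312,177.511 42.874,112.848" fill="none" stroke="#008000"/>
  <polyline points="87.941,40.533 103.551,47.207 104.761,42.739 101.094,52.691" fill="none" stroke="#008000"/>
  <polygon points="72.591,142.415 23.473,78.727 87.068,22.000 118.198,173.537" fill="none" stroke="#008000"/>
</svg>

y_svg = 189.688 − y_m. Every run uses S183, so all elements get stroke `#008000` (engrave).

[1] closed run; points: 113.542,51.580 64.338,67.656 72.621,5.673 90.576,95.548 105.312,177.511 42.874,112.848

[2] open run; points: 87.941,40.533 103.551,47.207 104.761,42.739 101.094,52.691

[3] closed run; points: 72.591,142.415 23.473,78.727 87.068,22.000 118.198,173.537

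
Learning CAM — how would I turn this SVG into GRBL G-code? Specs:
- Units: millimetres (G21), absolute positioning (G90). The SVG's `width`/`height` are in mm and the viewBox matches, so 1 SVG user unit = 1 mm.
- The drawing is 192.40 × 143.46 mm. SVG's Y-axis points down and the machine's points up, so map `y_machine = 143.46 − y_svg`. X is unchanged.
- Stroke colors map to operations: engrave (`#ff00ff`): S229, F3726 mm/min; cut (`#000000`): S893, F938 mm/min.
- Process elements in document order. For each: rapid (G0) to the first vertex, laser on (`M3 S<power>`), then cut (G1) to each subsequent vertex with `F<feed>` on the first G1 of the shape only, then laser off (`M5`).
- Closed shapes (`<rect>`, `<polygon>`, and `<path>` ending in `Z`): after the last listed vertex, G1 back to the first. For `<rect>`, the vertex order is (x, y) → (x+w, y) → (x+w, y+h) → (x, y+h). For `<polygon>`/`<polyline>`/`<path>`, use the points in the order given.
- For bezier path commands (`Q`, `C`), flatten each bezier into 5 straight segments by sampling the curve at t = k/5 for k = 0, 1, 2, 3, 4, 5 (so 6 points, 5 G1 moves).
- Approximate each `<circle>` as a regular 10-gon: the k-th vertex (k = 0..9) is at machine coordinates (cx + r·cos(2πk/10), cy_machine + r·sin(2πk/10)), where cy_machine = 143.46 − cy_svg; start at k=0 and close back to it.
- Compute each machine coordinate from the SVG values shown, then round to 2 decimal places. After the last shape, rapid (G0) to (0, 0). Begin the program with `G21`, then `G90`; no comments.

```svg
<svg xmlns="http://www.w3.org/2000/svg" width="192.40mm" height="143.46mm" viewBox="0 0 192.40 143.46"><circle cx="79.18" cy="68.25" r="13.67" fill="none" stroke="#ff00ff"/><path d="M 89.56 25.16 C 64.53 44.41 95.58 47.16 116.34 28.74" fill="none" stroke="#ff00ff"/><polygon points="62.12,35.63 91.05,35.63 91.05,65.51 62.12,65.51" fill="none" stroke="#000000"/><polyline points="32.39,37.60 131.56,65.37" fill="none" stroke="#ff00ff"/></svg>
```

G21
G90
G0 X92.85 Y75.21
M3 S229
G1 X90.24 Y83.25 F3726
G1 X83.40 Y88.21
G1 X74.96 Y88.21
G1 X68.12 Y83.25
G1 X65.51 Y75.21
G1 X68.12 Y67.17
G1 X74.96 Y62.21
G1 X83.40 Y62.21
G1 X90.24 Y67.17
G1 X92.85 Y75.21
M5
G0 X89.56 Y118.30
M3 S229
G1 X80.74 Y108.77 F3726
G1 X82.19 Y103.42
G1 X90.74 Y102.48
G1 X103.18 Y106.17
G1 X116.34 Y114.72
M5
G0 X62.12 Y107.83
M3 S893
G1 X91.05 Y107.83 F938
G1 X91.05 Y77.95
G1 X62.12 Y77.95
G1 X62.12 Y107.83
M5
G0 X32.39 Y105.86
M3 S229
G1 X131.56 Y78.09 F3726
M5
G0 X0.00 Y0.00

Since the viewBox matches the mm dimensions, user units are millimetres directly. The only transform is the Y-flip y_m = 143.46 − y_svg.

Shape 1 is a circle drawn with `<circle>`. Its stroke #ff00ff means engrave at S229, F3726. After flipping Y the toolpath is (92.85,75.21) → (90.24,83.25) → (83.40,88.21) → (74.96,88.21) → (68.12,83.25) → (65.51,75.21) → (68.12,67.17) → (74.96,62.21) → (83.40,62.21) → (90.24,67.17) → (92.85,75.21), returning to the start.

Shape 2 is a cubic bezier drawn with `<path>`. Its stroke #ff00ff means engrave at S229, F3726. After flipping Y the toolpath is (89.56,118.30) → (80.74,108.77) → (82.19,103.42) → (90.74,102.48) → (103.18,106.17) → (116.34,114.72).

Shape 3 is a rectangle drawn with `<polygon>`. Its stroke #000000 means cut at S893, F938. After flipping Y the toolpath is (62.12,107.83) → (91.05,107.83) → (91.05,77.95) → (62.12,77.95) → (62.12,107.83), returning to the start.

Shape 4 is a line segment drawn with `<polyline>`. Its stroke #ff00ff means engrave at S229, F3726. After flipping Y the toolpath is (32.39,105.86) → (131.56,78.09).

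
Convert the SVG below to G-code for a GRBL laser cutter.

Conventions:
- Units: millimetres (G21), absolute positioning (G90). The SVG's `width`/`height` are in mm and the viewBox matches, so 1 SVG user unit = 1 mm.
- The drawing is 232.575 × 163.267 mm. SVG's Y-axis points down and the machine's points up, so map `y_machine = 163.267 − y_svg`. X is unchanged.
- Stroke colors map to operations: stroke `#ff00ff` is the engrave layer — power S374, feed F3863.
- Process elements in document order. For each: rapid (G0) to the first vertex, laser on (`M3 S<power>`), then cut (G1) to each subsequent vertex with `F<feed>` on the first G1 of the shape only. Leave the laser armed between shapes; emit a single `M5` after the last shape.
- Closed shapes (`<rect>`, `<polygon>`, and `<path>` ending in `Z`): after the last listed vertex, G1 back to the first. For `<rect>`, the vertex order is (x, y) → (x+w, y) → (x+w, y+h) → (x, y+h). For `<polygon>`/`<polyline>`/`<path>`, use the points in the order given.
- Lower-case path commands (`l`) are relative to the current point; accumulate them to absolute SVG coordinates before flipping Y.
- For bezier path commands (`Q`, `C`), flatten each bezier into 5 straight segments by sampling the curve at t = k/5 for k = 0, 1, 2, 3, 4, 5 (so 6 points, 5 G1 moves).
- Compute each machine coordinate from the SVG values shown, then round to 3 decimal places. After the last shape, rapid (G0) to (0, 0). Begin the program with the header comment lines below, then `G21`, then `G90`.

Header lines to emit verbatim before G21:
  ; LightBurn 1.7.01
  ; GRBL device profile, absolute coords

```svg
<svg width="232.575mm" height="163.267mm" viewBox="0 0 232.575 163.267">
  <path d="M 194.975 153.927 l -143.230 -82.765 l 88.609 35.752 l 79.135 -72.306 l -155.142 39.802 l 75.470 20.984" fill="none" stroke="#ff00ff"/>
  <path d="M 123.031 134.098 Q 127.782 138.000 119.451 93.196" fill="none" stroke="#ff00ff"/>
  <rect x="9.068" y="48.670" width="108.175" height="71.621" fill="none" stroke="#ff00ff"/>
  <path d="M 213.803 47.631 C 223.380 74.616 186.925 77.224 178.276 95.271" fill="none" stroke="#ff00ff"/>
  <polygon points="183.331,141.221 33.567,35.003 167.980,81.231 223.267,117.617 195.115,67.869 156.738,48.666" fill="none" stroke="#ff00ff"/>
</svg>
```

1 u = 1 mm; y_m = 163.267 − y.

[1] `<path>` open polyline, #ff00ff→engrave S374 F3863: (194.975,9.340) → (51.745,92.105) → (140.354,56.353) → (219.489,128.659) → (64.347,88.857) → (139.817,67.873)

[2] `<path>` quadratic bezier, #ff00ff→engrave S374 F3863: (123.031,29.169) → (124.408,29.556) → (124.739,33.840) → (124.023,42.021) → (122.260,54.098) → (119.451,70.071)

[3] `<rect>` rectangle, #ff00ff→engrave S374 F3863: (9.068,114.597) → (117.243,114.597) → (117.243,42.976) → (9.068,42.976) → (9.068,114.597) (closed)

[4] `<path>` cubic bezier, #ff00ff→engrave S374 F3863: (213.803,115.636) → (214.616,102.052) → (207.926,92.407) → (197.276,84.790) → (186.211,77.290) → (178.276,67.996)

[5] `<polygon>` closed polygon, #ff00ff→engrave S374 F3863: (183.331,22.046) → (33.567,128.264) → (167.980,82.036) → (223.267,45.650) → (195.115,95.398) → (156.738,114.601) → (183.331,22.046) (closed)

; LightBurn 1.7.01
; GRBL device profile, absolute coords
G21
G90
G0 X194.975 Y9.340
M3 S374
G1 X51.745 Y92.105 F3863
G1 X140.354 Y56.353
G1 X219.489 Y128.659
G1 X64.347 Y88.857
G1 X139.817 Y67.873
G0 X123.031 Y29.169
M3 S374
G1 X124.408 Y29.556 F3863
G1 X124.739 Y33.840
G1 X124.023 Y42.021
G1 X122.260 Y54.098
G1 X119.451 Y70.071
G0 X9.068 Y114.597
M3 S374
G1 X117.243 Y114.597 F3863
G1 X117.243 Y42.976
G1 X9.068 Y42.976
G1 X9.068 Y114.597
G0 X213.803 Y115.636
M3 S374
G1 X214.616 Y102.052 F3863
G1 X207.926 Y92.407
G1 X197.276 Y84.790
G1 X186.211 Y77.290
G1 X178.276 Y67.996
G0 X183.331 Y22.046
M3 S374
G1 X33.567 Y128.264 F3863
G1 X167.980 Y82.036
G1 X223.267 Y45.650
G1 X195.115 Y95.398
G1 X156.738 Y114.601
G1 X183.331 Y22.046
M5
G0 X0.000 Y0.000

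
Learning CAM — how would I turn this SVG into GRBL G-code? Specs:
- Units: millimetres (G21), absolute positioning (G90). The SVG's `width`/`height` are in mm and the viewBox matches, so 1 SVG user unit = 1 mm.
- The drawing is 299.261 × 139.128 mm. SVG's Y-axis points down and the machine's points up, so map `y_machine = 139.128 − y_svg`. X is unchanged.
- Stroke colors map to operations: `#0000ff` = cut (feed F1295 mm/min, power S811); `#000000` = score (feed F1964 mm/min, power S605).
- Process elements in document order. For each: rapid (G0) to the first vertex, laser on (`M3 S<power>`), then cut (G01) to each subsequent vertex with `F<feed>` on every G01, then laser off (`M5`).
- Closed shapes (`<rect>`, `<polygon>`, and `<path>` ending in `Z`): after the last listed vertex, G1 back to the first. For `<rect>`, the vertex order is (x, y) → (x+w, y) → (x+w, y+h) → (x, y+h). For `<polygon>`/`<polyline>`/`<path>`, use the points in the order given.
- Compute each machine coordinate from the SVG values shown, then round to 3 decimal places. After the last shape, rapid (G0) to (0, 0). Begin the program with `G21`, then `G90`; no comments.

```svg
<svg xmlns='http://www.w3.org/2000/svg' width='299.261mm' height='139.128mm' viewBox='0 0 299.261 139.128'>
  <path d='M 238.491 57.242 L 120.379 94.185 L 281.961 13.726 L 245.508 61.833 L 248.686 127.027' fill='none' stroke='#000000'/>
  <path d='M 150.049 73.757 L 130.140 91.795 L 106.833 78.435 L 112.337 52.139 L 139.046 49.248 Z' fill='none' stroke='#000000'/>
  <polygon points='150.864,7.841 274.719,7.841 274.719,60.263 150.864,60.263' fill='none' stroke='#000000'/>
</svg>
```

viewBox `0 0 299.261 139.128` with mm width/height → 1 unit = 1 mm. Flip: y_m = 139.128 − y_svg.

**Shape 1** — `<path>` open polyline, stroke `#000000` → score (S605, F1964). Machine vertices: (238.491,81.886) → (120.379,44.943) → (281.961,125.402) → (245.508,77.295) → (248.686,12.101). Open path.

**Shape 2** — `<path>` regular polygon, stroke `#000000` → score (S605, F1964). Machine vertices: (150.049,65.371) → (130.140,47.333) → (106.833,60.693) → (112.337,86.989) → (139.046,89.880) → (150.049,65.371). Closed: final G1 returns to the first vertex.

**Shape 3** — `<polygon>` rectangle, stroke `#000000` → score (S605, F1964). Machine vertices: (150.864,131.287) → (274.719,131.287) → (274.719,78.865) → (150.864,78.865) → (150.864,131.287). Closed: final G1 returns to the first vertex.

G21
G90
G0 X238.491 Y81.886
M3 S605
G01 X120.379 Y44.943 F1964
G01 X281.961 Y125.402 F1964
G01 X245.508 Y77.295 F1964
G01 X248.686 Y12.101 F1964
M5
G0 X150.049 Y65.371
M3 S605
G01 X130.140 Y47.333 F1964
G01 X106.833 Y60.693 F1964
G01 X112.337 Y86.989 F1964
G01 X139.046 Y89.880 F1964
G01 X150.049 Y65.371 F1964
M5
G0 X150.864 Y131.287
M3 S605
G01 X274.719 Y131.287 F1964
G01 X274.719 Y78.865 F1964
G01 X150.864 Y78.865 F1964
G01 X150.864 Y131.287 F1964
M5
G0 X0.000 Y0.000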